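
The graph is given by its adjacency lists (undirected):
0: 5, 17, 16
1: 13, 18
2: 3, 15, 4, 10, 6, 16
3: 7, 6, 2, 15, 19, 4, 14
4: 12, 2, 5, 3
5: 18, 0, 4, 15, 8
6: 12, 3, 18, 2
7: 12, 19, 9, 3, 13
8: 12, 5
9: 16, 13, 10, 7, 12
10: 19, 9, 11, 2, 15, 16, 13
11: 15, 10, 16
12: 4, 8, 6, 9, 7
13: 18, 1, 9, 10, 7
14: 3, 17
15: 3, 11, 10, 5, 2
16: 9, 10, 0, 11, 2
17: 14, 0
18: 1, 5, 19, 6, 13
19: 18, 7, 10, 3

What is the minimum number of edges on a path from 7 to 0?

Level 0: 7
Level 1: 3, 9, 12, 13, 19
Level 2: 1, 2, 4, 6, 8, 10, 14, 15, 16, 18
Level 3: 0, 5, 11, 17
0 first appears at level 3.

3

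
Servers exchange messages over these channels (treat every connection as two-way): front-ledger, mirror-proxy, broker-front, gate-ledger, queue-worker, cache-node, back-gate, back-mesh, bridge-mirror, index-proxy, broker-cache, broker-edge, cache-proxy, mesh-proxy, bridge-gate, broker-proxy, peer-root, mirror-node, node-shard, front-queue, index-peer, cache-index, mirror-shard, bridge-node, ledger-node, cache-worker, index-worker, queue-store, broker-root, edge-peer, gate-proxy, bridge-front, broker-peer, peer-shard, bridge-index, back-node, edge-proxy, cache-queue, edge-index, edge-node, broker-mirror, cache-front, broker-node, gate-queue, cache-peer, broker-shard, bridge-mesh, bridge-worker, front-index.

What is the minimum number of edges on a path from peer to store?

Level 0: peer
Level 1: broker, cache, edge, index, root, shard
Level 2: bridge, front, mirror, node, proxy, queue, worker
Level 3: back, gate, ledger, mesh, store
store first appears at level 3.

3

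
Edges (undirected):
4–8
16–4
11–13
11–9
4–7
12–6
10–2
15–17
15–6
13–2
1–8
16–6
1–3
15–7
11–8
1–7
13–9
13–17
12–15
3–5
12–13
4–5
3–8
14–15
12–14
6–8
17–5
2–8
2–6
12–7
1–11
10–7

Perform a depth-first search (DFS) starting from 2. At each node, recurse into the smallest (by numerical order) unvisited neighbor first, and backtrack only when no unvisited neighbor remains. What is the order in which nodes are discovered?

Visit 2
2 → 6
6 → 8
8 → 1
1 → 3
3 → 5
5 → 4
4 → 7
7 → 10
7 → 12
12 → 13
13 → 9
9 → 11
13 → 17
17 → 15
15 → 14
4 → 16

2, 6, 8, 1, 3, 5, 4, 7, 10, 12, 13, 9, 11, 17, 15, 14, 16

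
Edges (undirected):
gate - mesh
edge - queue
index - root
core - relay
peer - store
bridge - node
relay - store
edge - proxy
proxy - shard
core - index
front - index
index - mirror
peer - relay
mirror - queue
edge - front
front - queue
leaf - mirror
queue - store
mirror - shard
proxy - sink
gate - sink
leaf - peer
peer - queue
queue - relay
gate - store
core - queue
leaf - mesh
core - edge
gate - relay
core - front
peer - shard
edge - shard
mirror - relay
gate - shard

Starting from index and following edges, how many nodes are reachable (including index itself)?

BFS from index visits: index, root, mirror, front, core, shard, relay, queue, leaf, edge, proxy, peer, gate, store, mesh, sink
Reachable nodes: 16 of 18 total.

16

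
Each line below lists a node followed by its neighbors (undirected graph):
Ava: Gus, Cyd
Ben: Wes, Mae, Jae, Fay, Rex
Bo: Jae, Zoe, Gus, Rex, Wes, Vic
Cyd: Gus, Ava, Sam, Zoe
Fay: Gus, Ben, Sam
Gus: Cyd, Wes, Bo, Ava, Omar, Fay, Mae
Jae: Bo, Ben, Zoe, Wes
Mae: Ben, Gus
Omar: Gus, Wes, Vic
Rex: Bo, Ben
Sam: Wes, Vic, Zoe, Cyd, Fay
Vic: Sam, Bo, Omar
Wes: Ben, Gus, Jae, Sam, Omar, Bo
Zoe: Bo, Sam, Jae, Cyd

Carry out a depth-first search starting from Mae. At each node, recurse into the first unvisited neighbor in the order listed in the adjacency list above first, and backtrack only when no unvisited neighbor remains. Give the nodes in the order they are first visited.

Visit Mae
Mae → Ben
Ben → Wes
Wes → Gus
Gus → Cyd
Cyd → Ava
Cyd → Sam
Sam → Vic
Vic → Bo
Bo → Jae
Jae → Zoe
Bo → Rex
Vic → Omar
Sam → Fay

Mae -> Ben -> Wes -> Gus -> Cyd -> Ava -> Sam -> Vic -> Bo -> Jae -> Zoe -> Rex -> Omar -> Fay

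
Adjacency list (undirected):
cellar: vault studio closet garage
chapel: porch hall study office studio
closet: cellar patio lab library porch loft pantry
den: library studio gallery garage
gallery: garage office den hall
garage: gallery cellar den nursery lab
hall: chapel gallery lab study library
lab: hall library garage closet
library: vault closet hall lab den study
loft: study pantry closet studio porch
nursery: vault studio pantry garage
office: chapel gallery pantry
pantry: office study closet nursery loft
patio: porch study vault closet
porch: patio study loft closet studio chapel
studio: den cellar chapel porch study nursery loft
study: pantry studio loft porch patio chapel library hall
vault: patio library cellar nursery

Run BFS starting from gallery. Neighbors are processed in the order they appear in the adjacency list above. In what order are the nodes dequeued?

gallery -> garage -> office -> den -> hall -> cellar -> nursery -> lab -> chapel -> pantry -> library -> studio -> study -> vault -> closet -> porch -> loft -> patio

Visit gallery; enqueue garage, office, den, hall → queue [garage, office, den, hall]
Visit garage; enqueue cellar, nursery, lab → queue [office, den, hall, cellar, nursery, lab]
Visit office; enqueue chapel, pantry → queue [den, hall, cellar, nursery, lab, chapel, pantry]
Visit den; enqueue library, studio → queue [hall, cellar, nursery, lab, chapel, pantry, library, studio]
Visit hall; enqueue study → queue [cellar, nursery, lab, chapel, pantry, library, studio, study]
Visit cellar; enqueue vault, closet → queue [nursery, lab, chapel, pantry, library, studio, study, vault, closet]
Visit nursery → queue [lab, chapel, pantry, library, studio, study, vault, closet]
Visit lab → queue [chapel, pantry, library, studio, study, vault, closet]
Visit chapel; enqueue porch → queue [pantry, library, studio, study, vault, closet, porch]
Visit pantry; enqueue loft → queue [library, studio, study, vault, closet, porch, loft]
Visit library → queue [studio, study, vault, closet, porch, loft]
Visit studio → queue [study, vault, closet, porch, loft]
Visit study; enqueue patio → queue [vault, closet, porch, loft, patio]
Visit vault → queue [closet, porch, loft, patio]
Visit closet → queue [porch, loft, patio]
Visit porch → queue [loft, patio]
Visit loft → queue [patio]
Visit patio → queue []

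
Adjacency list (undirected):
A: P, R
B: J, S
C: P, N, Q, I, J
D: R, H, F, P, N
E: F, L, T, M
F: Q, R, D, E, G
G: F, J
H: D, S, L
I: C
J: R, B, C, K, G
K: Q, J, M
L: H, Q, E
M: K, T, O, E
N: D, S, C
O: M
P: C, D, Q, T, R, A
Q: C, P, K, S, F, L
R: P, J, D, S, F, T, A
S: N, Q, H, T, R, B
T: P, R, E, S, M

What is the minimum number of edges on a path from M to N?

3

Level 0: M
Level 1: E, K, O, T
Level 2: F, J, L, P, Q, R, S
Level 3: A, B, C, D, G, H, N
Level 4: I
N first appears at level 3.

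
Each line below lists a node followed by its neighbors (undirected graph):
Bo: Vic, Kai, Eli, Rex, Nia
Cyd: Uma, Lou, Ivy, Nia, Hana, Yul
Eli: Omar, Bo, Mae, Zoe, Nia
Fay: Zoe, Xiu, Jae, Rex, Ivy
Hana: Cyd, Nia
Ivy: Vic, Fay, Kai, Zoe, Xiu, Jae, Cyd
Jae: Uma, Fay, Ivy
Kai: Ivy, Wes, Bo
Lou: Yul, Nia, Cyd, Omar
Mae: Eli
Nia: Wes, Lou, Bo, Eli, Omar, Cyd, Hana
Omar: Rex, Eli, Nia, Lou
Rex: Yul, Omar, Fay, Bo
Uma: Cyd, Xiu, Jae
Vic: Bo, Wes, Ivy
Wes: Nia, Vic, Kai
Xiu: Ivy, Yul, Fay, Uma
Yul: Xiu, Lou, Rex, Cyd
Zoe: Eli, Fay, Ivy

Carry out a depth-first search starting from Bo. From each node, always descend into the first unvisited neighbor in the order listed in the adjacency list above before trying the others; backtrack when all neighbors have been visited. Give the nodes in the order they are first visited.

Bo, Vic, Wes, Nia, Lou, Yul, Xiu, Ivy, Fay, Zoe, Eli, Omar, Rex, Mae, Jae, Uma, Cyd, Hana, Kai

Visit Bo
Bo → Vic
Vic → Wes
Wes → Nia
Nia → Lou
Lou → Yul
Yul → Xiu
Xiu → Ivy
Ivy → Fay
Fay → Zoe
Zoe → Eli
Eli → Omar
Omar → Rex
Eli → Mae
Fay → Jae
Jae → Uma
Uma → Cyd
Cyd → Hana
Ivy → Kai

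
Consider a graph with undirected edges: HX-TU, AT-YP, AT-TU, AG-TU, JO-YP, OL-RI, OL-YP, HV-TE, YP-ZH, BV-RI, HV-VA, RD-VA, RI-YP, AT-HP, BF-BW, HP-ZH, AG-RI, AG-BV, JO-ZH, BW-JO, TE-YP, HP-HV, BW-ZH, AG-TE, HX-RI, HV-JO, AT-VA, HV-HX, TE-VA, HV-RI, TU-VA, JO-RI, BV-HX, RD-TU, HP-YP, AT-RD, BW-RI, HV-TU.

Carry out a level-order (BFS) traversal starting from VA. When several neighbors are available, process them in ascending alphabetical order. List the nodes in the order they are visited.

VA → AT → HV → RD → TE → TU → HP → YP → HX → JO → RI → AG → ZH → OL → BV → BW → BF

Visit VA; enqueue AT, HV, RD, TE, TU → queue [AT, HV, RD, TE, TU]
Visit AT; enqueue HP, YP → queue [HV, RD, TE, TU, HP, YP]
Visit HV; enqueue HX, JO, RI → queue [RD, TE, TU, HP, YP, HX, JO, RI]
Visit RD → queue [TE, TU, HP, YP, HX, JO, RI]
Visit TE; enqueue AG → queue [TU, HP, YP, HX, JO, RI, AG]
Visit TU → queue [HP, YP, HX, JO, RI, AG]
Visit HP; enqueue ZH → queue [YP, HX, JO, RI, AG, ZH]
Visit YP; enqueue OL → queue [HX, JO, RI, AG, ZH, OL]
Visit HX; enqueue BV → queue [JO, RI, AG, ZH, OL, BV]
Visit JO; enqueue BW → queue [RI, AG, ZH, OL, BV, BW]
Visit RI → queue [AG, ZH, OL, BV, BW]
Visit AG → queue [ZH, OL, BV, BW]
Visit ZH → queue [OL, BV, BW]
Visit OL → queue [BV, BW]
Visit BV → queue [BW]
Visit BW; enqueue BF → queue [BF]
Visit BF → queue []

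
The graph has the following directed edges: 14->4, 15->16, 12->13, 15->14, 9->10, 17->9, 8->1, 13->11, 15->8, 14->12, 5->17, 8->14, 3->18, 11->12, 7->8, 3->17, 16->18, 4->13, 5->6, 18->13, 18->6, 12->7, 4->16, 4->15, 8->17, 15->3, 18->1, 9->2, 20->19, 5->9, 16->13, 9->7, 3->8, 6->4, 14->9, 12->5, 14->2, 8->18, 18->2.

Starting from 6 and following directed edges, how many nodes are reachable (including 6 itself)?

BFS from 6 visits: 6, 4, 13, 15, 16, 11, 3, 8, 14, 18, 12, 17, 1, 2, 9, 5, 7, 10
Reachable nodes: 18 of 20 total.

18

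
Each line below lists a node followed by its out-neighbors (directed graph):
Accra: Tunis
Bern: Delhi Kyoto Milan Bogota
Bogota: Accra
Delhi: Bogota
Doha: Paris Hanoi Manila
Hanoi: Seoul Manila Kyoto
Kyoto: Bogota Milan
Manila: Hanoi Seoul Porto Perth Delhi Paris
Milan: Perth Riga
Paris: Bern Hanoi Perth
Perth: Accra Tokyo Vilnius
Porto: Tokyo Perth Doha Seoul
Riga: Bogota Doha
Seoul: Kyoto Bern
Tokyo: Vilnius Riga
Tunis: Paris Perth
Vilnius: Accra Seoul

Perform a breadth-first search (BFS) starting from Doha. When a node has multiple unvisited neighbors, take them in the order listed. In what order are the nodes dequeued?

Doha Paris Hanoi Manila Bern Perth Seoul Kyoto Porto Delhi Milan Bogota Accra Tokyo Vilnius Riga Tunis

Visit Doha; enqueue Paris, Hanoi, Manila → queue [Paris, Hanoi, Manila]
Visit Paris; enqueue Bern, Perth → queue [Hanoi, Manila, Bern, Perth]
Visit Hanoi; enqueue Seoul, Kyoto → queue [Manila, Bern, Perth, Seoul, Kyoto]
Visit Manila; enqueue Porto, Delhi → queue [Bern, Perth, Seoul, Kyoto, Porto, Delhi]
Visit Bern; enqueue Milan, Bogota → queue [Perth, Seoul, Kyoto, Porto, Delhi, Milan, Bogota]
Visit Perth; enqueue Accra, Tokyo, Vilnius → queue [Seoul, Kyoto, Porto, Delhi, Milan, Bogota, Accra, Tokyo, Vilnius]
Visit Seoul → queue [Kyoto, Porto, Delhi, Milan, Bogota, Accra, Tokyo, Vilnius]
Visit Kyoto → queue [Porto, Delhi, Milan, Bogota, Accra, Tokyo, Vilnius]
Visit Porto → queue [Delhi, Milan, Bogota, Accra, Tokyo, Vilnius]
Visit Delhi → queue [Milan, Bogota, Accra, Tokyo, Vilnius]
Visit Milan; enqueue Riga → queue [Bogota, Accra, Tokyo, Vilnius, Riga]
Visit Bogota → queue [Accra, Tokyo, Vilnius, Riga]
Visit Accra; enqueue Tunis → queue [Tokyo, Vilnius, Riga, Tunis]
Visit Tokyo → queue [Vilnius, Riga, Tunis]
Visit Vilnius → queue [Riga, Tunis]
Visit Riga → queue [Tunis]
Visit Tunis → queue []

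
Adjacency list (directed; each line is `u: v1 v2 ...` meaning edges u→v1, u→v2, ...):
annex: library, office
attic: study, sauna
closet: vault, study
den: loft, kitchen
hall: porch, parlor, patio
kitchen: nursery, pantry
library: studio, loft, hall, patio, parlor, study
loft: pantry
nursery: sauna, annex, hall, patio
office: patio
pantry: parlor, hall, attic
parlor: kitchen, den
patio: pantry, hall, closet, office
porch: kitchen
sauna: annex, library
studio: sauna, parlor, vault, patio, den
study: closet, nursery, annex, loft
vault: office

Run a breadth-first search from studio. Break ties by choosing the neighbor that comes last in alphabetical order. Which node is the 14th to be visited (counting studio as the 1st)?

Visit studio; enqueue vault, sauna, patio, parlor, den → queue [vault, sauna, patio, parlor, den]
Visit vault; enqueue office → queue [sauna, patio, parlor, den, office]
Visit sauna; enqueue library, annex → queue [patio, parlor, den, office, library, annex]
Visit patio; enqueue pantry, hall, closet → queue [parlor, den, office, library, annex, pantry, hall, closet]
Visit parlor; enqueue kitchen → queue [den, office, library, annex, pantry, hall, closet, kitchen]
Visit den; enqueue loft → queue [office, library, annex, pantry, hall, closet, kitchen, loft]
Visit office → queue [library, annex, pantry, hall, closet, kitchen, loft]
Visit library; enqueue study → queue [annex, pantry, hall, closet, kitchen, loft, study]
Visit annex → queue [pantry, hall, closet, kitchen, loft, study]
Visit pantry; enqueue attic → queue [hall, closet, kitchen, loft, study, attic]
Visit hall; enqueue porch → queue [closet, kitchen, loft, study, attic, porch]
Visit closet → queue [kitchen, loft, study, attic, porch]
Visit kitchen; enqueue nursery → queue [loft, study, attic, porch, nursery]
Visit loft → queue [study, attic, porch, nursery]
Visit study → queue [attic, porch, nursery]
Visit attic → queue [porch, nursery]
Visit porch → queue [nursery]
Visit nursery → queue []

Visit order: studio, vault, sauna, patio, parlor, den, office, library, annex, pantry, hall, closet, kitchen, loft, study, attic, porch, nursery

loft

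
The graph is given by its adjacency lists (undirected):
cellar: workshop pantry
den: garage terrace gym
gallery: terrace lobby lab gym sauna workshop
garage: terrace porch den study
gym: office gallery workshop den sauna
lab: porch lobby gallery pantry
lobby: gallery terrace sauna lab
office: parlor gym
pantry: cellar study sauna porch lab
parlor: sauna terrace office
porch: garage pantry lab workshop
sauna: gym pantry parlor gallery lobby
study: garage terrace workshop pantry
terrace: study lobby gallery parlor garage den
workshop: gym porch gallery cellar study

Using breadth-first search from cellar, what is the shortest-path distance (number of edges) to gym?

2

Level 0: cellar
Level 1: pantry, workshop
Level 2: gallery, gym, lab, porch, sauna, study
Level 3: den, garage, lobby, office, parlor, terrace
gym first appears at level 2.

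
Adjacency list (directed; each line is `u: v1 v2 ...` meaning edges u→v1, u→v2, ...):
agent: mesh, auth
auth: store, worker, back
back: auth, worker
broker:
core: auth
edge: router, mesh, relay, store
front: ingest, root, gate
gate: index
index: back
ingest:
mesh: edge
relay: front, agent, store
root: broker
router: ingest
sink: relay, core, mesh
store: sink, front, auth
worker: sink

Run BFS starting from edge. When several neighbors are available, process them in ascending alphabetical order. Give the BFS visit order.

Visit edge; enqueue mesh, relay, router, store → queue [mesh, relay, router, store]
Visit mesh → queue [relay, router, store]
Visit relay; enqueue agent, front → queue [router, store, agent, front]
Visit router; enqueue ingest → queue [store, agent, front, ingest]
Visit store; enqueue auth, sink → queue [agent, front, ingest, auth, sink]
Visit agent → queue [front, ingest, auth, sink]
Visit front; enqueue gate, root → queue [ingest, auth, sink, gate, root]
Visit ingest → queue [auth, sink, gate, root]
Visit auth; enqueue back, worker → queue [sink, gate, root, back, worker]
Visit sink; enqueue core → queue [gate, root, back, worker, core]
Visit gate; enqueue index → queue [root, back, worker, core, index]
Visit root; enqueue broker → queue [back, worker, core, index, broker]
Visit back → queue [worker, core, index, broker]
Visit worker → queue [core, index, broker]
Visit core → queue [index, broker]
Visit index → queue [broker]
Visit broker → queue []

edge -> mesh -> relay -> router -> store -> agent -> front -> ingest -> auth -> sink -> gate -> root -> back -> worker -> core -> index -> broker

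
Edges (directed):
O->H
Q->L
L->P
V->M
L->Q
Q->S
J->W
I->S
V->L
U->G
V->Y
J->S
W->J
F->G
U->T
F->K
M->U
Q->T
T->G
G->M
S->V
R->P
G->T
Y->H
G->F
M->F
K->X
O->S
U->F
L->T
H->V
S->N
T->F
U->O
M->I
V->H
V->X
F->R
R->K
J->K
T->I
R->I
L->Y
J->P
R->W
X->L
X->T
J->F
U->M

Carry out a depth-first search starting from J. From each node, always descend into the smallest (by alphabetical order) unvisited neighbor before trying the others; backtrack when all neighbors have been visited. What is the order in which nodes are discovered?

Visit J
J → F
F → G
G → M
M → I
I → S
S → N
S → V
V → H
V → L
L → P
L → Q
Q → T
L → Y
V → X
M → U
U → O
F → K
F → R
R → W

J → F → G → M → I → S → N → V → H → L → P → Q → T → Y → X → U → O → K → R → W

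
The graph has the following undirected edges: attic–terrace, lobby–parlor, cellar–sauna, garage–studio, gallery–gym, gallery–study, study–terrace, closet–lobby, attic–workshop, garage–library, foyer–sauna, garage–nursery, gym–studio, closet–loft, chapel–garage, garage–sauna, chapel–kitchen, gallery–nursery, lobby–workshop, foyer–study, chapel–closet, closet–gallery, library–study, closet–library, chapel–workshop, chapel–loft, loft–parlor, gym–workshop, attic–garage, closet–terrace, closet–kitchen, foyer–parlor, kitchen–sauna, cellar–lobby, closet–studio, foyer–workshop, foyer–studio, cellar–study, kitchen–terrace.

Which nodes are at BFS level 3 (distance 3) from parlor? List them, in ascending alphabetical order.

attic, gallery, garage, gym, kitchen, library, terrace

Level 0: parlor
Level 1: foyer, lobby, loft
Level 2: cellar, chapel, closet, sauna, studio, study, workshop
Level 3: attic, gallery, garage, gym, kitchen, library, terrace
Level 4: nursery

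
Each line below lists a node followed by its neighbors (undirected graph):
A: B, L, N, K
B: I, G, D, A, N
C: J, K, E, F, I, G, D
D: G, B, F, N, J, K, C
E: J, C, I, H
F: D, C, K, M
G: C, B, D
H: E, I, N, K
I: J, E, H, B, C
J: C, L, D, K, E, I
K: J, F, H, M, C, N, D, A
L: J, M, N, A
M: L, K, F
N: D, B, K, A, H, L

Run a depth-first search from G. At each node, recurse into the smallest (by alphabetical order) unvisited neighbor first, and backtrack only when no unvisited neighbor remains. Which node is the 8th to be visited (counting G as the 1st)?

Visit G
G → B
B → A
A → K
K → C
C → D
D → F
F → M
M → L
L → J
J → E
E → H
H → I
H → N

Visit order: G, B, A, K, C, D, F, M, L, J, E, H, I, N

M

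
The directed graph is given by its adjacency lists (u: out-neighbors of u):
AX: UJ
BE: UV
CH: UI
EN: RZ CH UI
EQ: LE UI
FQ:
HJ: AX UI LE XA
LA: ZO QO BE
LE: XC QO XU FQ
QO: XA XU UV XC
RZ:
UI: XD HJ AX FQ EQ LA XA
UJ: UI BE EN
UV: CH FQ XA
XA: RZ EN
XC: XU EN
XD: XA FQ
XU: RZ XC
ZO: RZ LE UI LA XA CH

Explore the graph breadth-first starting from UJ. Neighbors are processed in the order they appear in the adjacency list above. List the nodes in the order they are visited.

Visit UJ; enqueue UI, BE, EN → queue [UI, BE, EN]
Visit UI; enqueue XD, HJ, AX, FQ, EQ, LA, XA → queue [BE, EN, XD, HJ, AX, FQ, EQ, LA, XA]
Visit BE; enqueue UV → queue [EN, XD, HJ, AX, FQ, EQ, LA, XA, UV]
Visit EN; enqueue RZ, CH → queue [XD, HJ, AX, FQ, EQ, LA, XA, UV, RZ, CH]
Visit XD → queue [HJ, AX, FQ, EQ, LA, XA, UV, RZ, CH]
Visit HJ; enqueue LE → queue [AX, FQ, EQ, LA, XA, UV, RZ, CH, LE]
Visit AX → queue [FQ, EQ, LA, XA, UV, RZ, CH, LE]
Visit FQ → queue [EQ, LA, XA, UV, RZ, CH, LE]
Visit EQ → queue [LA, XA, UV, RZ, CH, LE]
Visit LA; enqueue ZO, QO → queue [XA, UV, RZ, CH, LE, ZO, QO]
Visit XA → queue [UV, RZ, CH, LE, ZO, QO]
Visit UV → queue [RZ, CH, LE, ZO, QO]
Visit RZ → queue [CH, LE, ZO, QO]
Visit CH → queue [LE, ZO, QO]
Visit LE; enqueue XC, XU → queue [ZO, QO, XC, XU]
Visit ZO → queue [QO, XC, XU]
Visit QO → queue [XC, XU]
Visit XC → queue [XU]
Visit XU → queue []

UJ -> UI -> BE -> EN -> XD -> HJ -> AX -> FQ -> EQ -> LA -> XA -> UV -> RZ -> CH -> LE -> ZO -> QO -> XC -> XU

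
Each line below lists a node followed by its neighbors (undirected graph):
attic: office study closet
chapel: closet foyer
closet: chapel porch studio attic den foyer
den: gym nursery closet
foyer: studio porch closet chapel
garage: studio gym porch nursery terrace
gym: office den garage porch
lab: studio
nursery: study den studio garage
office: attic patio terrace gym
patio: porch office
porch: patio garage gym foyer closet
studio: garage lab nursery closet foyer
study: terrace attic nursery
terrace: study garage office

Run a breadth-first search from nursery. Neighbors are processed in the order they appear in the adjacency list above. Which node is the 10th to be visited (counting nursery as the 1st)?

Visit nursery; enqueue study, den, studio, garage → queue [study, den, studio, garage]
Visit study; enqueue terrace, attic → queue [den, studio, garage, terrace, attic]
Visit den; enqueue gym, closet → queue [studio, garage, terrace, attic, gym, closet]
Visit studio; enqueue lab, foyer → queue [garage, terrace, attic, gym, closet, lab, foyer]
Visit garage; enqueue porch → queue [terrace, attic, gym, closet, lab, foyer, porch]
Visit terrace; enqueue office → queue [attic, gym, closet, lab, foyer, porch, office]
Visit attic → queue [gym, closet, lab, foyer, porch, office]
Visit gym → queue [closet, lab, foyer, porch, office]
Visit closet; enqueue chapel → queue [lab, foyer, porch, office, chapel]
Visit lab → queue [foyer, porch, office, chapel]
Visit foyer → queue [porch, office, chapel]
Visit porch; enqueue patio → queue [office, chapel, patio]
Visit office → queue [chapel, patio]
Visit chapel → queue [patio]
Visit patio → queue []

Visit order: nursery, study, den, studio, garage, terrace, attic, gym, closet, lab, foyer, porch, office, chapel, patio

lab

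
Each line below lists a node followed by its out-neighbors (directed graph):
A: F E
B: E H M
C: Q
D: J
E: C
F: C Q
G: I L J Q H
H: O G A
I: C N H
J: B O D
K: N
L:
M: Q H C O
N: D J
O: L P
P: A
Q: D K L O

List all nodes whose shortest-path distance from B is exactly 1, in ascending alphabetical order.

E, H, M

Level 0: B
Level 1: E, H, M
Level 2: A, C, G, O, Q
Level 3: D, F, I, J, K, L, P
Level 4: N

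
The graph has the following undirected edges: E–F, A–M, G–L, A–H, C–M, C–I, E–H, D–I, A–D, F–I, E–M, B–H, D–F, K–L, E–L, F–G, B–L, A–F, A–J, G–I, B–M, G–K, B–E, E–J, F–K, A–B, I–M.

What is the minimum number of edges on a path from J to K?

3

Level 0: J
Level 1: A, E
Level 2: B, D, F, H, L, M
Level 3: C, G, I, K
K first appears at level 3.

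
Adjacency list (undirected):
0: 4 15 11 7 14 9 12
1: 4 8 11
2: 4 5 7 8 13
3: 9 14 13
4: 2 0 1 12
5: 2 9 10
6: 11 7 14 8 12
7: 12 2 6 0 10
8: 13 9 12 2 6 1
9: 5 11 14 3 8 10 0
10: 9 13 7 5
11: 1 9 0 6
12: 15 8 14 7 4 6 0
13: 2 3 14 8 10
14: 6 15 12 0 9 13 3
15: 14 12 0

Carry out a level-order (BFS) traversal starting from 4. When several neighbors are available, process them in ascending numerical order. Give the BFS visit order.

Visit 4; enqueue 0, 1, 2, 12 → queue [0, 1, 2, 12]
Visit 0; enqueue 7, 9, 11, 14, 15 → queue [1, 2, 12, 7, 9, 11, 14, 15]
Visit 1; enqueue 8 → queue [2, 12, 7, 9, 11, 14, 15, 8]
Visit 2; enqueue 5, 13 → queue [12, 7, 9, 11, 14, 15, 8, 5, 13]
Visit 12; enqueue 6 → queue [7, 9, 11, 14, 15, 8, 5, 13, 6]
Visit 7; enqueue 10 → queue [9, 11, 14, 15, 8, 5, 13, 6, 10]
Visit 9; enqueue 3 → queue [11, 14, 15, 8, 5, 13, 6, 10, 3]
Visit 11 → queue [14, 15, 8, 5, 13, 6, 10, 3]
Visit 14 → queue [15, 8, 5, 13, 6, 10, 3]
Visit 15 → queue [8, 5, 13, 6, 10, 3]
Visit 8 → queue [5, 13, 6, 10, 3]
Visit 5 → queue [13, 6, 10, 3]
Visit 13 → queue [6, 10, 3]
Visit 6 → queue [10, 3]
Visit 10 → queue [3]
Visit 3 → queue []

4 0 1 2 12 7 9 11 14 15 8 5 13 6 10 3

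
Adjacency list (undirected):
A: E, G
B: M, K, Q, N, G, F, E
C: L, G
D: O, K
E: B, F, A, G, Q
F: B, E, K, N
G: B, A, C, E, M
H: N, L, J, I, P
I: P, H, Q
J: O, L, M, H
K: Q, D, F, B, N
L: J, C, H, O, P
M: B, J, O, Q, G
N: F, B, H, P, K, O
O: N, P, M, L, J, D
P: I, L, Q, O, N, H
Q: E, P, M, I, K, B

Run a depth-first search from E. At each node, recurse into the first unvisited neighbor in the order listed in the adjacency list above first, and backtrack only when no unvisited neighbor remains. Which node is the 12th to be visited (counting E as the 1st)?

H

Visit E
E → B
B → M
M → J
J → O
O → N
N → F
F → K
K → Q
Q → P
P → I
I → H
H → L
L → C
C → G
G → A
K → D

Visit order: E, B, M, J, O, N, F, K, Q, P, I, H, L, C, G, A, D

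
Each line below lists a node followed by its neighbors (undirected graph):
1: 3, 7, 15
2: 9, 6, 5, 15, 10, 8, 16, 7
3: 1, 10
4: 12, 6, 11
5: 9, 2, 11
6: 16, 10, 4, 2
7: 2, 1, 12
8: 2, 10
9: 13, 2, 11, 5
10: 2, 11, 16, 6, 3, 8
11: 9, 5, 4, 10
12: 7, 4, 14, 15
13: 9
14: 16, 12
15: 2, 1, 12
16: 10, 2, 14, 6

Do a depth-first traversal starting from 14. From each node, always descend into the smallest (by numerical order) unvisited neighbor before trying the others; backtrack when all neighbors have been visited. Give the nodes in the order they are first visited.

Visit 14
14 → 12
12 → 4
4 → 6
6 → 2
2 → 5
5 → 9
9 → 11
11 → 10
10 → 3
3 → 1
1 → 7
1 → 15
10 → 8
10 → 16
9 → 13

14, 12, 4, 6, 2, 5, 9, 11, 10, 3, 1, 7, 15, 8, 16, 13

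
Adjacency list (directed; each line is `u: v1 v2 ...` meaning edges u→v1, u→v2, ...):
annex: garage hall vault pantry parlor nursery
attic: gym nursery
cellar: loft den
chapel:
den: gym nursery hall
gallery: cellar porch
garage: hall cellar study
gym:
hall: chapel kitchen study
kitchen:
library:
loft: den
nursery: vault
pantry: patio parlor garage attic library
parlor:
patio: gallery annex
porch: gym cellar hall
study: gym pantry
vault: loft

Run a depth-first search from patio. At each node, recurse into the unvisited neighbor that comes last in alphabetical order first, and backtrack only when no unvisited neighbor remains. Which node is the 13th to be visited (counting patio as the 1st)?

nursery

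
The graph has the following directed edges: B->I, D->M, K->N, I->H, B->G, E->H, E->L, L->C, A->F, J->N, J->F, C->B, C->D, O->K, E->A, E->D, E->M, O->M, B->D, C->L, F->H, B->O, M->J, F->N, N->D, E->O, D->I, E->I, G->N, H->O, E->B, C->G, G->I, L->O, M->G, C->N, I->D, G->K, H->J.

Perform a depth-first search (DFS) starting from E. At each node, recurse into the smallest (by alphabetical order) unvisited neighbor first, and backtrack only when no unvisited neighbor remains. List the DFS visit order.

Visit E
E → A
A → F
F → H
H → J
J → N
N → D
D → I
D → M
M → G
G → K
H → O
E → B
E → L
L → C

E -> A -> F -> H -> J -> N -> D -> I -> M -> G -> K -> O -> B -> L -> C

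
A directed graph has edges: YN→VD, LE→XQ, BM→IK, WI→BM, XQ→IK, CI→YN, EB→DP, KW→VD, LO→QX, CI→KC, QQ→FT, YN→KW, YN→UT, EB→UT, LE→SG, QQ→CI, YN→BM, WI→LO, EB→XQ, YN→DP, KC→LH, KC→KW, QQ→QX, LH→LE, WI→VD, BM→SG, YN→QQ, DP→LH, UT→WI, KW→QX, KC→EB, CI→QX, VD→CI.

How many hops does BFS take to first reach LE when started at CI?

Level 0: CI
Level 1: KC, QX, YN
Level 2: BM, DP, EB, KW, LH, QQ, UT, VD
Level 3: FT, IK, LE, SG, WI, XQ
Level 4: LO
LE first appears at level 3.

3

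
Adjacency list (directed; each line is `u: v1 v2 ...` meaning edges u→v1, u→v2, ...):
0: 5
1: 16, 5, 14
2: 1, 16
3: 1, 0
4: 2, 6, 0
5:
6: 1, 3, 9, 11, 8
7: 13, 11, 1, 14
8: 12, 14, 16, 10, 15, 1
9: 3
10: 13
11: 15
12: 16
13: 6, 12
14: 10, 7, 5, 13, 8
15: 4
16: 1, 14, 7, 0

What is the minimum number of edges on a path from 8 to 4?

2

Level 0: 8
Level 1: 1, 10, 12, 14, 15, 16
Level 2: 0, 4, 5, 7, 13
Level 3: 2, 6, 11
Level 4: 3, 9
4 first appears at level 2.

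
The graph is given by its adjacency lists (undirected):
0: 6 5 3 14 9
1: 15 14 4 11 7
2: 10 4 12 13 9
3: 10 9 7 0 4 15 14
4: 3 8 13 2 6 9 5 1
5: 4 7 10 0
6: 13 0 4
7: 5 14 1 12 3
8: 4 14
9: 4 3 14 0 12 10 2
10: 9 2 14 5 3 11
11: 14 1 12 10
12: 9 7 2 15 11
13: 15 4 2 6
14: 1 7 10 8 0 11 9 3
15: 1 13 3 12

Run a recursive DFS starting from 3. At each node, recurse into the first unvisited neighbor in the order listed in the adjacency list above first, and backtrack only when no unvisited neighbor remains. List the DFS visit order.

Visit 3
3 → 10
10 → 9
9 → 4
4 → 8
8 → 14
14 → 1
1 → 15
15 → 13
13 → 2
2 → 12
12 → 7
7 → 5
5 → 0
0 → 6
12 → 11

3 -> 10 -> 9 -> 4 -> 8 -> 14 -> 1 -> 15 -> 13 -> 2 -> 12 -> 7 -> 5 -> 0 -> 6 -> 11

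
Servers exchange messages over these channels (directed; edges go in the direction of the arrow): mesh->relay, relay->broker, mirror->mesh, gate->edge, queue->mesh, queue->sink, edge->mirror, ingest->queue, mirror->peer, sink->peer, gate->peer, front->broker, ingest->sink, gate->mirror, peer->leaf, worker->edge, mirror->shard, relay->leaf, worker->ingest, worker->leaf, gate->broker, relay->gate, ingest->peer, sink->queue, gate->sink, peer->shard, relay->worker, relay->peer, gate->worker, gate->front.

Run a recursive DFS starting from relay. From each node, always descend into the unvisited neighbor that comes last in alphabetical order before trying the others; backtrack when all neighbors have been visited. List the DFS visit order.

Visit relay
relay → worker
worker → leaf
worker → ingest
ingest → sink
sink → queue
queue → mesh
sink → peer
peer → shard
worker → edge
edge → mirror
relay → gate
gate → front
front → broker

relay -> worker -> leaf -> ingest -> sink -> queue -> mesh -> peer -> shard -> edge -> mirror -> gate -> front -> broker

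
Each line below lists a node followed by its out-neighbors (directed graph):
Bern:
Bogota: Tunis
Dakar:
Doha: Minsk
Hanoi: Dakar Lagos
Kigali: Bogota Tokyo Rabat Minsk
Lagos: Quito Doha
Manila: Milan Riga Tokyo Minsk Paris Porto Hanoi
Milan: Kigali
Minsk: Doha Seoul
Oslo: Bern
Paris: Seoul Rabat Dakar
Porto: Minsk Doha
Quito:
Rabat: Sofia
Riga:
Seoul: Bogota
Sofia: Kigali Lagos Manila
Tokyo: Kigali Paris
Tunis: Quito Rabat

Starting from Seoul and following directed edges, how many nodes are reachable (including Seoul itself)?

18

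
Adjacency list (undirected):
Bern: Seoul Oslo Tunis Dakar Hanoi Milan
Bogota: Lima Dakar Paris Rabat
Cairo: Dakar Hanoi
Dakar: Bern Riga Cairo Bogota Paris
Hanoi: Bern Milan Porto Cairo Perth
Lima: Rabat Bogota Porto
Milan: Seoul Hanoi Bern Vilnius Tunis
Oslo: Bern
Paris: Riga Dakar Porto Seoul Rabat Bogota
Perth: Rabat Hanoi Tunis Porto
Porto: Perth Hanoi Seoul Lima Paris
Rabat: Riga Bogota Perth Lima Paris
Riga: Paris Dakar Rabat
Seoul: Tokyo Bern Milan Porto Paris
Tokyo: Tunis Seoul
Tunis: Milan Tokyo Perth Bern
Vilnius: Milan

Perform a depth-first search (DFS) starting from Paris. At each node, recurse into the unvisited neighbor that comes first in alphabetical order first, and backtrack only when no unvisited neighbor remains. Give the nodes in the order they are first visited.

Paris, Bogota, Dakar, Bern, Hanoi, Cairo, Milan, Seoul, Porto, Lima, Rabat, Perth, Tunis, Tokyo, Riga, Vilnius, Oslo

Visit Paris
Paris → Bogota
Bogota → Dakar
Dakar → Bern
Bern → Hanoi
Hanoi → Cairo
Hanoi → Milan
Milan → Seoul
Seoul → Porto
Porto → Lima
Lima → Rabat
Rabat → Perth
Perth → Tunis
Tunis → Tokyo
Rabat → Riga
Milan → Vilnius
Bern → Oslo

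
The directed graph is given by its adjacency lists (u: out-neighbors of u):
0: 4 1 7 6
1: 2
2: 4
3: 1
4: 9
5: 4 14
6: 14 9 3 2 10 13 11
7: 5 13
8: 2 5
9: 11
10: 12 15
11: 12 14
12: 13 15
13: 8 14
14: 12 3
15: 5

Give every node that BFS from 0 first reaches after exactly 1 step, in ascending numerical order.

1, 4, 6, 7

Level 0: 0
Level 1: 1, 4, 6, 7
Level 2: 2, 3, 5, 9, 10, 11, 13, 14
Level 3: 8, 12, 15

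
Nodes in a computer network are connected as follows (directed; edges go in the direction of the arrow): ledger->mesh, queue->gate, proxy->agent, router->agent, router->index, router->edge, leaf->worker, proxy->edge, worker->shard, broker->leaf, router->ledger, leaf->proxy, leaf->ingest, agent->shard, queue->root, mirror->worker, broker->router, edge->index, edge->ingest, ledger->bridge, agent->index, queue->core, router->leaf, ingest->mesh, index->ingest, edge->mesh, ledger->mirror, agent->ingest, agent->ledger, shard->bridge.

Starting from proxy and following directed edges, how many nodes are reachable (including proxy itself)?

11

BFS from proxy visits: proxy, agent, edge, index, ingest, ledger, shard, mesh, bridge, mirror, worker
Reachable nodes: 11 of 18 total.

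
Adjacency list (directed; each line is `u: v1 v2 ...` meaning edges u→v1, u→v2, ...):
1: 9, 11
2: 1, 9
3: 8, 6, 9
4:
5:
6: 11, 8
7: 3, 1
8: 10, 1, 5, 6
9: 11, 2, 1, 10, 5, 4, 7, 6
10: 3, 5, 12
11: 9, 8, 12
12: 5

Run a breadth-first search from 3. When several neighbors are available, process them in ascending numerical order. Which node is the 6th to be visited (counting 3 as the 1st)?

Visit 3; enqueue 6, 8, 9 → queue [6, 8, 9]
Visit 6; enqueue 11 → queue [8, 9, 11]
Visit 8; enqueue 1, 5, 10 → queue [9, 11, 1, 5, 10]
Visit 9; enqueue 2, 4, 7 → queue [11, 1, 5, 10, 2, 4, 7]
Visit 11; enqueue 12 → queue [1, 5, 10, 2, 4, 7, 12]
Visit 1 → queue [5, 10, 2, 4, 7, 12]
Visit 5 → queue [10, 2, 4, 7, 12]
Visit 10 → queue [2, 4, 7, 12]
Visit 2 → queue [4, 7, 12]
Visit 4 → queue [7, 12]
Visit 7 → queue [12]
Visit 12 → queue []

Visit order: 3, 6, 8, 9, 11, 1, 5, 10, 2, 4, 7, 12

1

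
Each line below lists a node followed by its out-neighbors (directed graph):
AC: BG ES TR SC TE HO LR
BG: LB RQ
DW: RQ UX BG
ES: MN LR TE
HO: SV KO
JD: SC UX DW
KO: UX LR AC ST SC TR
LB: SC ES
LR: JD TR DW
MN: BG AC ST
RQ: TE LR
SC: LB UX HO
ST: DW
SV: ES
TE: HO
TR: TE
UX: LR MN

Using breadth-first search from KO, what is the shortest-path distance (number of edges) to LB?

Level 0: KO
Level 1: AC, LR, SC, ST, TR, UX
Level 2: BG, DW, ES, HO, JD, LB, MN, TE
Level 3: RQ, SV
LB first appears at level 2.

2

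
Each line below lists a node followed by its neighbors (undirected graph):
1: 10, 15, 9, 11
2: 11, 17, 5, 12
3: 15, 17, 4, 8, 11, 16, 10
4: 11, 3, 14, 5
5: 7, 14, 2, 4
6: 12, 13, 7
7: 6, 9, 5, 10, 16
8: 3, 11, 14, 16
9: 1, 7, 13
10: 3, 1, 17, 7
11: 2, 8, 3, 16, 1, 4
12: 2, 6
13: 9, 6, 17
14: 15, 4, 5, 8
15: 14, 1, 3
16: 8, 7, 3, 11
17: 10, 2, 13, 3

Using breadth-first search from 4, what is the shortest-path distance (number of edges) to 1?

Level 0: 4
Level 1: 3, 5, 11, 14
Level 2: 1, 2, 7, 8, 10, 15, 16, 17
Level 3: 6, 9, 12, 13
1 first appears at level 2.

2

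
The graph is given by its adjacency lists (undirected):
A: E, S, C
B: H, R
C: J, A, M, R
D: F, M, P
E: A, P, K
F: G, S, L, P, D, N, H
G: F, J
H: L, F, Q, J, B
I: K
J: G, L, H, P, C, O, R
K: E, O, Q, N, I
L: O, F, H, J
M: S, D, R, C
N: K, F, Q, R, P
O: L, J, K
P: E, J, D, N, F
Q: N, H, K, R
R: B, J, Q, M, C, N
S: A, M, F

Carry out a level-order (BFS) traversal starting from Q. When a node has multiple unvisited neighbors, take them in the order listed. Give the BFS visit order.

Visit Q; enqueue N, H, K, R → queue [N, H, K, R]
Visit N; enqueue F, P → queue [H, K, R, F, P]
Visit H; enqueue L, J, B → queue [K, R, F, P, L, J, B]
Visit K; enqueue E, O, I → queue [R, F, P, L, J, B, E, O, I]
Visit R; enqueue M, C → queue [F, P, L, J, B, E, O, I, M, C]
Visit F; enqueue G, S, D → queue [P, L, J, B, E, O, I, M, C, G, S, D]
Visit P → queue [L, J, B, E, O, I, M, C, G, S, D]
Visit L → queue [J, B, E, O, I, M, C, G, S, D]
Visit J → queue [B, E, O, I, M, C, G, S, D]
Visit B → queue [E, O, I, M, C, G, S, D]
Visit E; enqueue A → queue [O, I, M, C, G, S, D, A]
Visit O → queue [I, M, C, G, S, D, A]
Visit I → queue [M, C, G, S, D, A]
Visit M → queue [C, G, S, D, A]
Visit C → queue [G, S, D, A]
Visit G → queue [S, D, A]
Visit S → queue [D, A]
Visit D → queue [A]
Visit A → queue []

Q → N → H → K → R → F → P → L → J → B → E → O → I → M → C → G → S → D → A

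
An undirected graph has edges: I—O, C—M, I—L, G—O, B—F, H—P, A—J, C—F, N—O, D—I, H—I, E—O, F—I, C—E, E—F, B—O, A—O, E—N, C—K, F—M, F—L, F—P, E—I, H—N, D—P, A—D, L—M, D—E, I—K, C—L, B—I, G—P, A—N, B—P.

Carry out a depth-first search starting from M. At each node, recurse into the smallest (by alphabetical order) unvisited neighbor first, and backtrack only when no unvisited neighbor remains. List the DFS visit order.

M, C, E, D, A, J, N, H, I, B, F, L, P, G, O, K

Visit M
M → C
C → E
E → D
D → A
A → J
A → N
N → H
H → I
I → B
B → F
F → L
F → P
P → G
G → O
I → K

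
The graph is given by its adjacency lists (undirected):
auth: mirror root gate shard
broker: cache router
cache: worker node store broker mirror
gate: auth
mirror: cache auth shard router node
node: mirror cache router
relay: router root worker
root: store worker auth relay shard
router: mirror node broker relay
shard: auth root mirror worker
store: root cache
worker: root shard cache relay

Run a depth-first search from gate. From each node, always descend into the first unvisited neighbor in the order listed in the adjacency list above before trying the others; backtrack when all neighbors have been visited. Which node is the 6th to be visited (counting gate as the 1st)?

Visit gate
gate → auth
auth → mirror
mirror → cache
cache → worker
worker → root
root → store
root → relay
relay → router
router → node
router → broker
root → shard

Visit order: gate, auth, mirror, cache, worker, root, store, relay, router, node, broker, shard

root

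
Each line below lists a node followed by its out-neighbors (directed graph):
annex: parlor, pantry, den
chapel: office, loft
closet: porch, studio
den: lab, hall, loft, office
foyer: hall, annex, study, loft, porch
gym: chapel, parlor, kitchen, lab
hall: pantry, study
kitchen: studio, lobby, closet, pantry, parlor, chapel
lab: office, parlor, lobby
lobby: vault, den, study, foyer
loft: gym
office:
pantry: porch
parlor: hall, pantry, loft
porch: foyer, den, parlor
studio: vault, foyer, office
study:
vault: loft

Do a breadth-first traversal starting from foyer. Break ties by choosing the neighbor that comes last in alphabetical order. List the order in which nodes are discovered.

foyer study porch loft hall annex parlor den gym pantry office lab kitchen chapel lobby studio closet vault

Visit foyer; enqueue study, porch, loft, hall, annex → queue [study, porch, loft, hall, annex]
Visit study → queue [porch, loft, hall, annex]
Visit porch; enqueue parlor, den → queue [loft, hall, annex, parlor, den]
Visit loft; enqueue gym → queue [hall, annex, parlor, den, gym]
Visit hall; enqueue pantry → queue [annex, parlor, den, gym, pantry]
Visit annex → queue [parlor, den, gym, pantry]
Visit parlor → queue [den, gym, pantry]
Visit den; enqueue office, lab → queue [gym, pantry, office, lab]
Visit gym; enqueue kitchen, chapel → queue [pantry, office, lab, kitchen, chapel]
Visit pantry → queue [office, lab, kitchen, chapel]
Visit office → queue [lab, kitchen, chapel]
Visit lab; enqueue lobby → queue [kitchen, chapel, lobby]
Visit kitchen; enqueue studio, closet → queue [chapel, lobby, studio, closet]
Visit chapel → queue [lobby, studio, closet]
Visit lobby; enqueue vault → queue [studio, closet, vault]
Visit studio → queue [closet, vault]
Visit closet → queue [vault]
Visit vault → queue []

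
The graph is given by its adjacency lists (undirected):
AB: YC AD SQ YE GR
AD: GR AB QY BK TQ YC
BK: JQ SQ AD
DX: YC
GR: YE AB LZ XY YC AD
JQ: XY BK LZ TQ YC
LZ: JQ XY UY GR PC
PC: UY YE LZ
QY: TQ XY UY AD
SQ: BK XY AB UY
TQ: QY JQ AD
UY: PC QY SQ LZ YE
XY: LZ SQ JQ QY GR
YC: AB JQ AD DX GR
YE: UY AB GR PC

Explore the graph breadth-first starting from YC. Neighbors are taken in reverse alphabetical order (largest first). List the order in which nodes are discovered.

YC JQ GR DX AD AB XY TQ LZ BK YE QY SQ UY PC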